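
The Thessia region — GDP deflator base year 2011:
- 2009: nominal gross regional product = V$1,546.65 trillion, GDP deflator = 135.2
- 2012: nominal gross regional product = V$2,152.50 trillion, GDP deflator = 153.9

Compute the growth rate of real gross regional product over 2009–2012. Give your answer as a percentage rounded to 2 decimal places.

Deflate each year: 2009 → 1546.65/1.352 = 1143.97; 2012 → 2152.50/1.539 = 1398.64.
So real gross regional product changed by 1398.64/1143.97 − 1 = 0.2226, i.e. 22.26%.

22.26%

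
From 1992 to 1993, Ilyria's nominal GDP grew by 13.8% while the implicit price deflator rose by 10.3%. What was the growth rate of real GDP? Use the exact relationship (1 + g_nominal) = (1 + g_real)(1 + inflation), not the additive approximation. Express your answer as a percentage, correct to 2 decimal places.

3.17%

(1 + g_nom) = (1 + g_real)(1 + π), so g_real = 1.1380 / 1.1030 − 1 = 0.03173.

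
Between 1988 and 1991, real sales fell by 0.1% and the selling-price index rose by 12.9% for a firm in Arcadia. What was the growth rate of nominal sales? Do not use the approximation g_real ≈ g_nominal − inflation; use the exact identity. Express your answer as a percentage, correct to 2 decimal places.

(1 + g_nom) = (1 + g_real)(1 + π) = 0.9990 × 1.1290 = 1.12787.

12.79%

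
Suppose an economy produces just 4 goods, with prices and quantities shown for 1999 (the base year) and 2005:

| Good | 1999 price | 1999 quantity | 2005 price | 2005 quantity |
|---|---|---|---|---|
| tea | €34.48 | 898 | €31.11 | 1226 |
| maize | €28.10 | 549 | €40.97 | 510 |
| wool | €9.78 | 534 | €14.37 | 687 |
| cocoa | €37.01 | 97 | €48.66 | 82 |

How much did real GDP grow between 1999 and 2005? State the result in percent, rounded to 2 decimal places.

20.21%

Real GDP 1999 = Nominal GDP 1999 = 34.48·898 + 28.10·549 + 9.78·534 + 37.01·97 = 55202.43.
Real GDP 2005 (at 1999 prices) = 34.48·1226 + 28.10·510 + 9.78·687 + 37.01·82 = 66357.16.
Real growth = 66357.16/55202.43 − 1 = 0.2021.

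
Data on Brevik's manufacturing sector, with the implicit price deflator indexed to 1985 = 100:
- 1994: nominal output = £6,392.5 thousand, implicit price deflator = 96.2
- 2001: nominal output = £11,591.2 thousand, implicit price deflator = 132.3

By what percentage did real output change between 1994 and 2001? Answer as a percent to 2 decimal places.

Deflate each year: 1994 → 6392.5/0.962 = 6645.01; 2001 → 11591.2/1.323 = 8761.30.
So real output changed by 8761.30/6645.01 − 1 = 0.3185, i.e. 31.85%.

31.85%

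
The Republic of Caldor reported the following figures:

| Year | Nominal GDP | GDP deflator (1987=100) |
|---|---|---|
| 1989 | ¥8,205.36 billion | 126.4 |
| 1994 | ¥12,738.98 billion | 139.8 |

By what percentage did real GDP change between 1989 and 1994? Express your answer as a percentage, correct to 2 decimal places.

Deflate each year: 1989 → 8205.36/1.264 = 6491.58; 1994 → 12738.98/1.398 = 9112.29.
So real GDP changed by 9112.29/6491.58 − 1 = 0.4037, i.e. 40.37%.

40.37%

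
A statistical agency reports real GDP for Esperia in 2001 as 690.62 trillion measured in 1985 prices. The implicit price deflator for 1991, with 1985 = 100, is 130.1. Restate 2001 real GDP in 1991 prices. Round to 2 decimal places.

898.50 trillion

Real GDP in 1991 prices = Real GDP in 1985 prices × (P_1991/P_1985) = 690.62 × 1.301 = 898.50.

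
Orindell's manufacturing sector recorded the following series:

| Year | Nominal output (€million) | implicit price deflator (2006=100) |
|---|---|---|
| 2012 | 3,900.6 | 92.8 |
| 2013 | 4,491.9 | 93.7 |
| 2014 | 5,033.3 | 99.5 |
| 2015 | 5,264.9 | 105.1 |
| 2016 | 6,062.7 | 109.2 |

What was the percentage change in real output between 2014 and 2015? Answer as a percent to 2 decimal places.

-0.97%

Real output 2014 = 5033.3/0.995 = 5058.59.
Real output 2015 = 5264.9/1.051 = 5009.42.
Change = 5009.42/5058.59 − 1 = -0.0097.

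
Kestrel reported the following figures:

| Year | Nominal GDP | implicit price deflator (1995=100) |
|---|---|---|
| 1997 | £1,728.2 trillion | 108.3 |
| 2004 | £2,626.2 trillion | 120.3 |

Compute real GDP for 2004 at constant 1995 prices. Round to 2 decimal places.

£2,183.04 trillion

Real GDP = Nominal / (implicit price deflator/100) = 2626.2 / 1.203 = 2183.04.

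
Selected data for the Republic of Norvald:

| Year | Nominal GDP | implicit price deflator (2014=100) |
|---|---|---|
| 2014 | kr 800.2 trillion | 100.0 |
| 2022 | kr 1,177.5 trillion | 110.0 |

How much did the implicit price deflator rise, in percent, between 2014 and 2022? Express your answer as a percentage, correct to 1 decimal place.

Price-level change = 110.0 / 100.0 − 1 = 0.1000.

10.0%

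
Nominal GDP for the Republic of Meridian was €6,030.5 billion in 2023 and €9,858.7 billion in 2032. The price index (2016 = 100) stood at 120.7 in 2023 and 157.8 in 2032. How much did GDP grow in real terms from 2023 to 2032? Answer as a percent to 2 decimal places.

Real GDP 2023 = 6030.5 / 1.207 = 4996.27.
Real GDP 2032 = 9858.7 / 1.578 = 6247.59.
Real growth = 6247.59 / 4996.27 − 1 = 0.2505.

25.05%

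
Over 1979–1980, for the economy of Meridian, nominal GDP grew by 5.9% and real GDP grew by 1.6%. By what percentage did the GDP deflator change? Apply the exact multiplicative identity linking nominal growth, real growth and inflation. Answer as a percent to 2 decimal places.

(1 + g_nom) = (1 + g_real)(1 + π), so π = 1.0590 / 1.0160 − 1 = 0.04232.

4.23%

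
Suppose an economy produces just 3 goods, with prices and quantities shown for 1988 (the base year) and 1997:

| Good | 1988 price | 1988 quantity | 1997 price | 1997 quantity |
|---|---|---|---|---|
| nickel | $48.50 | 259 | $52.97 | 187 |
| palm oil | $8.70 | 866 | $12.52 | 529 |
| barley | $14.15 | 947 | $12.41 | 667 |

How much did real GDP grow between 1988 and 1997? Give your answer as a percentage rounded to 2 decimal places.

Real GDP 1988 = Nominal GDP 1988 = 48.50·259 + 8.70·866 + 14.15·947 = 33495.75.
Real GDP 1997 (at 1988 prices) = 48.50·187 + 8.70·529 + 14.15·667 = 23109.85.
Real growth = 23109.85/33495.75 − 1 = -0.3101.

-31.01%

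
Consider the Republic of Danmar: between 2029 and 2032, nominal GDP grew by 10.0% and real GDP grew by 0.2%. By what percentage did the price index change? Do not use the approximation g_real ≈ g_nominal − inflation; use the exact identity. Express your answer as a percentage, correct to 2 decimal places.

(1 + g_nom) = (1 + g_real)(1 + π), so π = 1.1000 / 1.0020 − 1 = 0.09780.

9.78%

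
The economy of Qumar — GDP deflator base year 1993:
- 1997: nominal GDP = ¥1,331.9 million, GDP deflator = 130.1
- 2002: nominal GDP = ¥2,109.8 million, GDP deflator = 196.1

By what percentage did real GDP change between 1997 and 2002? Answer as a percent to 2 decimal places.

5.09%

Real GDP 1997 = 1331.9 / 1.301 = 1023.75.
Real GDP 2002 = 2109.8 / 1.961 = 1075.88.
Real growth = 1075.88 / 1023.75 − 1 = 0.0509.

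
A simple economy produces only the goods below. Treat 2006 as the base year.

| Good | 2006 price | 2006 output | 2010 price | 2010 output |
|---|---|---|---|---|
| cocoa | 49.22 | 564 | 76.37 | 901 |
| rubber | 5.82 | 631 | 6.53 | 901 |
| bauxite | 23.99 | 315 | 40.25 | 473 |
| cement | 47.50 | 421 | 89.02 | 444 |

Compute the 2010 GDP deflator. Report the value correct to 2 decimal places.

162.45

Nominal GDP 2010 = 76.37·901 + 6.53·901 + 40.25·473 + 89.02·444 = 133256.03.
Real GDP 2010 (at 2006 prices) = 49.22·901 + 5.82·901 + 23.99·473 + 47.50·444 = 82028.31.
Deflator = Nominal/Real × 100 = 133256.03/82028.31 × 100 = 162.451.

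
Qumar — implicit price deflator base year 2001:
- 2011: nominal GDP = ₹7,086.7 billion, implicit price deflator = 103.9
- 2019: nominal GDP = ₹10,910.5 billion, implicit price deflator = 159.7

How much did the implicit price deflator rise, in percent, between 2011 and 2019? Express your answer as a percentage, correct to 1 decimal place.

53.7%

Price-level change = 159.7 / 103.9 − 1 = 0.5371.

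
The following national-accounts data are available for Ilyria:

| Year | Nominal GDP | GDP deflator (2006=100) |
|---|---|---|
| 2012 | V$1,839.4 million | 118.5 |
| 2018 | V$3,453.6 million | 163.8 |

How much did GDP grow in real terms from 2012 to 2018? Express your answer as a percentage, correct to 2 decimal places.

Real GDP 2012 = 1839.4 / 1.185 = 1552.24.
Real GDP 2018 = 3453.6 / 1.638 = 2108.42.
Real growth = 2108.42 / 1552.24 − 1 = 0.3583.

35.83%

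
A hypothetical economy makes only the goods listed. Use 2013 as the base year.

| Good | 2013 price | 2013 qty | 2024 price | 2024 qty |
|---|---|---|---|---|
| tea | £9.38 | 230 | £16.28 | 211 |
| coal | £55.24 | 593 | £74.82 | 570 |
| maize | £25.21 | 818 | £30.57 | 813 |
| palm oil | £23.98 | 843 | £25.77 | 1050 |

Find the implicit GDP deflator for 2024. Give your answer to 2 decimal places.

123.82

Nominal GDP 2024 = 16.28·211 + 74.82·570 + 30.57·813 + 25.77·1050 = 97994.39.
Real GDP 2024 (at 2013 prices) = 9.38·211 + 55.24·570 + 25.21·813 + 23.98·1050 = 79140.71.
Deflator = Nominal/Real × 100 = 97994.39/79140.71 × 100 = 123.823.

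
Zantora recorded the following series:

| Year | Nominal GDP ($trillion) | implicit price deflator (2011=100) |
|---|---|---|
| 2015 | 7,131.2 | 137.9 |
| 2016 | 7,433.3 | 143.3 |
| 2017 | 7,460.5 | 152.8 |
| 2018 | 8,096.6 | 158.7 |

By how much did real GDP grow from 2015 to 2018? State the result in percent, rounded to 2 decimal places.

Real GDP 2015 = 7131.2/1.379 = 5171.28.
Real GDP 2018 = 8096.6/1.587 = 5101.83.
Change = 5101.83/5171.28 − 1 = -0.0134.

-1.34%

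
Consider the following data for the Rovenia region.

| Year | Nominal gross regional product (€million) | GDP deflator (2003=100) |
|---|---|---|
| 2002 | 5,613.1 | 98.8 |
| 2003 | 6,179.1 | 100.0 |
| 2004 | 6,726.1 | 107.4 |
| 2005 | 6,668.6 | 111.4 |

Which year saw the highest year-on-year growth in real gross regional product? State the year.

2003

2003: real = 6179.1/1.000 = 6179.10; growth vs 2002 (5681.28) = 8.76%.
2004: real = 6726.1/1.074 = 6262.66; growth vs 2003 (6179.10) = 1.35%.
2005: real = 6668.6/1.114 = 5986.18; growth vs 2004 (6262.66) = -4.41%.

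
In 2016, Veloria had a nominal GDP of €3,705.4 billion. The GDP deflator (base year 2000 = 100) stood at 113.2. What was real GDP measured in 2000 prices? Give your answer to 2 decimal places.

Real GDP = Nominal / (GDP deflator/100) = 3705.4 / 1.132 = 3273.32.

€3,273.32 billion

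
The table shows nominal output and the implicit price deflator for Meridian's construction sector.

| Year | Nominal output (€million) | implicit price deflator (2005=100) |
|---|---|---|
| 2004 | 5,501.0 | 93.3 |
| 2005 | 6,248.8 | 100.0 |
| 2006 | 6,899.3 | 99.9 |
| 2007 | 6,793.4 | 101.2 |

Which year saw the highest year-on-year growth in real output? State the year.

2006

2005: real = 6248.8/1.000 = 6248.80; growth vs 2004 (5896.03) = 5.98%.
2006: real = 6899.3/0.999 = 6906.21; growth vs 2005 (6248.80) = 10.52%.
2007: real = 6793.4/1.012 = 6712.85; growth vs 2006 (6906.21) = -2.80%.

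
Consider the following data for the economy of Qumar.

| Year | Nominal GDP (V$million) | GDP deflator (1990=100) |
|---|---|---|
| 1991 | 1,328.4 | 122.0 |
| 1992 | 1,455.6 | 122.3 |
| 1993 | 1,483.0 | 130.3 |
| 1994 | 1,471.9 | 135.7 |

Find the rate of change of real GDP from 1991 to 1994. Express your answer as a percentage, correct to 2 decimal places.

Real GDP 1991 = 1328.4/1.220 = 1088.85.
Real GDP 1994 = 1471.9/1.357 = 1084.67.
Change = 1084.67/1088.85 − 1 = -0.0038.

-0.38%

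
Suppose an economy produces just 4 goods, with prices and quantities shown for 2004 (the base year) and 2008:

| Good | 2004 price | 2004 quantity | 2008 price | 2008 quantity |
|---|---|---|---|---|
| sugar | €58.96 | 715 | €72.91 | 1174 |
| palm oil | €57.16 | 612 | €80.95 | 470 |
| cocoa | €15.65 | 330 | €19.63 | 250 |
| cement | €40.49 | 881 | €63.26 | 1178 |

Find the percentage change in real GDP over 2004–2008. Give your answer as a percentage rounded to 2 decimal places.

25.19%

Real GDP 2004 = Nominal GDP 2004 = 58.96·715 + 57.16·612 + 15.65·330 + 40.49·881 = 117974.51.
Real GDP 2008 (at 2004 prices) = 58.96·1174 + 57.16·470 + 15.65·250 + 40.49·1178 = 147693.96.
Real growth = 147693.96/117974.51 − 1 = 0.2519.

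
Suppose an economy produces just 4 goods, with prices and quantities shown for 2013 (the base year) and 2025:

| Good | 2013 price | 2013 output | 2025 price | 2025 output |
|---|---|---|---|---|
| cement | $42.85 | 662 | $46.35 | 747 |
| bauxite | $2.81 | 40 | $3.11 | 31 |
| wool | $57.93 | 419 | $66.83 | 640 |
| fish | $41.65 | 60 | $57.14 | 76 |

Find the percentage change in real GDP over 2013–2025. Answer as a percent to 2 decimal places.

30.92%

Real GDP 2013 = Nominal GDP 2013 = 42.85·662 + 2.81·40 + 57.93·419 + 41.65·60 = 55250.77.
Real GDP 2025 (at 2013 prices) = 42.85·747 + 2.81·31 + 57.93·640 + 41.65·76 = 72336.66.
Real growth = 72336.66/55250.77 − 1 = 0.3092.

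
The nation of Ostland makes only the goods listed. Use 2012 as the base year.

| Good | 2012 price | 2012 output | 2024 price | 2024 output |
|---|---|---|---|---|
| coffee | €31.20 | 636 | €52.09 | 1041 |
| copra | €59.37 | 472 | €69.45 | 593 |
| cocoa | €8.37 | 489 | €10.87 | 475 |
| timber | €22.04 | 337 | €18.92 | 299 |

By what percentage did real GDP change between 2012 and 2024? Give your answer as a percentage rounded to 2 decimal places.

31.77%

Real GDP 2012 = Nominal GDP 2012 = 31.20·636 + 59.37·472 + 8.37·489 + 22.04·337 = 59386.25.
Real GDP 2024 (at 2012 prices) = 31.20·1041 + 59.37·593 + 8.37·475 + 22.04·299 = 78251.32.
Real growth = 78251.32/59386.25 − 1 = 0.3177.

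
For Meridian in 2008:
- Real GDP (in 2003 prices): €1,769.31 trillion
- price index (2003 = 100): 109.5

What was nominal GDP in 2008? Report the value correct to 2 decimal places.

Nominal GDP = Real × (price index/100) = 1769.31 × 1.095 = 1937.39.

€1,937.39 trillion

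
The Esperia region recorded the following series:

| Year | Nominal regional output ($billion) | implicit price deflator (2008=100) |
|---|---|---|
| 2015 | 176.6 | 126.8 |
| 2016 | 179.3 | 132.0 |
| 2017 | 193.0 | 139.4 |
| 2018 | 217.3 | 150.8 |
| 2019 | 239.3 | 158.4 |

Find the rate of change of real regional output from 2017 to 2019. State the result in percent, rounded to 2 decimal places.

9.12%

Real regional output 2017 = 193.0/1.394 = 138.45.
Real regional output 2019 = 239.3/1.584 = 151.07.
Change = 151.07/138.45 − 1 = 0.0912.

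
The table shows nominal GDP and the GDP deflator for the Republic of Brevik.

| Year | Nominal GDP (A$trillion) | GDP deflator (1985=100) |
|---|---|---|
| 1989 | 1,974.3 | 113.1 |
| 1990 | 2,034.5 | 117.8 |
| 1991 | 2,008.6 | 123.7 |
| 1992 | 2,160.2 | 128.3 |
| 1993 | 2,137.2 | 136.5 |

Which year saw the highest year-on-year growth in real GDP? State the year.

1992

1990: real = 2034.5/1.178 = 1727.08; growth vs 1989 (1745.62) = -1.06%.
1991: real = 2008.6/1.237 = 1623.77; growth vs 1990 (1727.08) = -5.98%.
1992: real = 2160.2/1.283 = 1683.71; growth vs 1991 (1623.77) = 3.69%.
1993: real = 2137.2/1.365 = 1565.71; growth vs 1992 (1683.71) = -7.01%.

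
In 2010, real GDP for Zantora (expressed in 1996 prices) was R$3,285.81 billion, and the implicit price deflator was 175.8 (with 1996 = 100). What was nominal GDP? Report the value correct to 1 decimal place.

R$5,776.5 billion

Nominal GDP = Real × (implicit price deflator/100) = 3285.81 × 1.758 = 5776.45.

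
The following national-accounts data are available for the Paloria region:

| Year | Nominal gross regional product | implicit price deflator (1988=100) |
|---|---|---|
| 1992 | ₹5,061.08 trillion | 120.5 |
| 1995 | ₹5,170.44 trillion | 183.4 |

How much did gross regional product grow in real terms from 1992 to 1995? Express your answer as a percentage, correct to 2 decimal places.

-32.88%

Deflate each year: 1992 → 5061.08/1.205 = 4200.07; 1995 → 5170.44/1.834 = 2819.21.
So real gross regional product changed by 2819.21/4200.07 − 1 = -0.3288, i.e. -32.88%.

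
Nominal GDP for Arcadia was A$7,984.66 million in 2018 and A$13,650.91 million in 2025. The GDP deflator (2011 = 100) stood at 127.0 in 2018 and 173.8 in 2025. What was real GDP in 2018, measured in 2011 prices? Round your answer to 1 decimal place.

Real GDP = Nominal / (GDP deflator/100) = 7984.66 / 1.270 = 6287.13.

A$6,287.1 million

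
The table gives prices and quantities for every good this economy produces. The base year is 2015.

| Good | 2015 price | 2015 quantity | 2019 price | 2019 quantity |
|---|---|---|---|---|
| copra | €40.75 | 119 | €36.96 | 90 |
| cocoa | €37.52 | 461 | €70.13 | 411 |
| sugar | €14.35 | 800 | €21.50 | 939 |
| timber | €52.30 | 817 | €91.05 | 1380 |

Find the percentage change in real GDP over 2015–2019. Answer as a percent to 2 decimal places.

Real GDP 2015 = Nominal GDP 2015 = 40.75·119 + 37.52·461 + 14.35·800 + 52.30·817 = 76355.07.
Real GDP 2019 (at 2015 prices) = 40.75·90 + 37.52·411 + 14.35·939 + 52.30·1380 = 104736.87.
Real growth = 104736.87/76355.07 − 1 = 0.3717.

37.17%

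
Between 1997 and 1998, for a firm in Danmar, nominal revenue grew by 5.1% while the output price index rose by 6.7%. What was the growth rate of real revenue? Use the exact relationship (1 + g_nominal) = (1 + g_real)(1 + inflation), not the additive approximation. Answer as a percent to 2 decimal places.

(1 + g_nom) = (1 + g_real)(1 + π), so g_real = 1.0510 / 1.0670 − 1 = -0.01500.

-1.50%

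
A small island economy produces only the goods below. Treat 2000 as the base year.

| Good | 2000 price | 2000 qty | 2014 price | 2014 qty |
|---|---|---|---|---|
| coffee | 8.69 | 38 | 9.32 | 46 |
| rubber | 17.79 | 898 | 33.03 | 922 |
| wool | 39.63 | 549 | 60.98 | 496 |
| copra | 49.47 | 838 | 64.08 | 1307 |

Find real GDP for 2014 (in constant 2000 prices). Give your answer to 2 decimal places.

Real GDP 2014 = Σ (p_2000 × q_2014) = 8.69·46 + 17.79·922 + 39.63·496 + 49.47·1307 = 101115.89.

101115.89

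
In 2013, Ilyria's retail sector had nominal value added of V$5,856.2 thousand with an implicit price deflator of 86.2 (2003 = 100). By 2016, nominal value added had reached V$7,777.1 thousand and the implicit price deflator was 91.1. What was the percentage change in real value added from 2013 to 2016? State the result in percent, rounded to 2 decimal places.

Deflate each year: 2013 → 5856.2/0.862 = 6793.74; 2016 → 7777.1/0.911 = 8536.88.
So real value added changed by 8536.88/6793.74 − 1 = 0.2566, i.e. 25.66%.

25.66%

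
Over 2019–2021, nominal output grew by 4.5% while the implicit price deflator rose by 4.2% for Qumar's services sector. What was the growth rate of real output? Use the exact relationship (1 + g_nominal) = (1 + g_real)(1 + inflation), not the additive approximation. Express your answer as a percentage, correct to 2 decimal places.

0.29%

(1 + g_nom) = (1 + g_real)(1 + π), so g_real = 1.0450 / 1.0420 − 1 = 0.00288.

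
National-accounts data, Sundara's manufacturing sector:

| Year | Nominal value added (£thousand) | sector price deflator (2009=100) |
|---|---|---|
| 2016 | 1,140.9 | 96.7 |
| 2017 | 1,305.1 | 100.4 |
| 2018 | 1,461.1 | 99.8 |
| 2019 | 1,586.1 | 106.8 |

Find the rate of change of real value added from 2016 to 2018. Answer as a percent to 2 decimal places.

Real value added 2016 = 1140.9/0.967 = 1179.83.
Real value added 2018 = 1461.1/0.998 = 1464.03.
Change = 1464.03/1179.83 − 1 = 0.2409.

24.09%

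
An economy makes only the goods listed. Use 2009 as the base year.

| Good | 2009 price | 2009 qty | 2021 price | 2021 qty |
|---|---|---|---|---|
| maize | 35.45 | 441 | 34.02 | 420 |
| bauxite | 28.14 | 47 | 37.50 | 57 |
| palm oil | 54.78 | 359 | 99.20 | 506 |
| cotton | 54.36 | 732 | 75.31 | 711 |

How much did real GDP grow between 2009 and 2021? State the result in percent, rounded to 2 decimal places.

Real GDP 2009 = Nominal GDP 2009 = 35.45·441 + 28.14·47 + 54.78·359 + 54.36·732 = 76413.57.
Real GDP 2021 (at 2009 prices) = 35.45·420 + 28.14·57 + 54.78·506 + 54.36·711 = 82861.62.
Real growth = 82861.62/76413.57 − 1 = 0.0844.

8.44%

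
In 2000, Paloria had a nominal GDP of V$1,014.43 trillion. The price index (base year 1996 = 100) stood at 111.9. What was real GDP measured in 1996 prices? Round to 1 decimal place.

V$906.6 trillion

Real GDP = Nominal / (price index/100) = 1014.43 / 1.119 = 906.55.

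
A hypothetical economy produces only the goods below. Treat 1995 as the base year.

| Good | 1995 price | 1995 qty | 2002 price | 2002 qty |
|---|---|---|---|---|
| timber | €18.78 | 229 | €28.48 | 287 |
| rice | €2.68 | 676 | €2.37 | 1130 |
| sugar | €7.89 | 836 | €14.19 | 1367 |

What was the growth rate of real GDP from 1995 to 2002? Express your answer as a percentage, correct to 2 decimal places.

Real GDP 1995 = Nominal GDP 1995 = 18.78·229 + 2.68·676 + 7.89·836 = 12708.34.
Real GDP 2002 (at 1995 prices) = 18.78·287 + 2.68·1130 + 7.89·1367 = 19203.89.
Real growth = 19203.89/12708.34 − 1 = 0.5111.

51.11%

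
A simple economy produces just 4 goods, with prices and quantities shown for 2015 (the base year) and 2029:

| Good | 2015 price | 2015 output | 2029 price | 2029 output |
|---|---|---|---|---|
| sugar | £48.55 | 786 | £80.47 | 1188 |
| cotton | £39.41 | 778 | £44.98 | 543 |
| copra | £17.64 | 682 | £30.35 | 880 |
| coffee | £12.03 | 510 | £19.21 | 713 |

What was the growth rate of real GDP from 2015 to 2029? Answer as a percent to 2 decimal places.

18.61%

Real GDP 2015 = Nominal GDP 2015 = 48.55·786 + 39.41·778 + 17.64·682 + 12.03·510 = 86987.06.
Real GDP 2029 (at 2015 prices) = 48.55·1188 + 39.41·543 + 17.64·880 + 12.03·713 = 103177.62.
Real growth = 103177.62/86987.06 − 1 = 0.1861.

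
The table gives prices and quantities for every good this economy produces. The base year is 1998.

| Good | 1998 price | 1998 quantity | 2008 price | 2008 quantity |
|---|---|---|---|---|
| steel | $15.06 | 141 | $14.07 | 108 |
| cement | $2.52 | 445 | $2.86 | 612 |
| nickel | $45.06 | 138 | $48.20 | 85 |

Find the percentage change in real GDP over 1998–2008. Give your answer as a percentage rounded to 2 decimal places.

Real GDP 1998 = Nominal GDP 1998 = 15.06·141 + 2.52·445 + 45.06·138 = 9463.14.
Real GDP 2008 (at 1998 prices) = 15.06·108 + 2.52·612 + 45.06·85 = 6998.82.
Real growth = 6998.82/9463.14 − 1 = -0.2604.

-26.04%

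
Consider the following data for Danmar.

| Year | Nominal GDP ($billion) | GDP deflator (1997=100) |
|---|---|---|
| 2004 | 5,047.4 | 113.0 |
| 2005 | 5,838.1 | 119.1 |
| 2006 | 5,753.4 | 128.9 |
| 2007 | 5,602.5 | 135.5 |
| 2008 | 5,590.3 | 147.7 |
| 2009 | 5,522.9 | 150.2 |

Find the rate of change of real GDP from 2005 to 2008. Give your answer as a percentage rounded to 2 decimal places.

Real GDP 2005 = 5838.1/1.191 = 4901.85.
Real GDP 2008 = 5590.3/1.477 = 3784.90.
Change = 3784.90/4901.85 − 1 = -0.2279.

-22.79%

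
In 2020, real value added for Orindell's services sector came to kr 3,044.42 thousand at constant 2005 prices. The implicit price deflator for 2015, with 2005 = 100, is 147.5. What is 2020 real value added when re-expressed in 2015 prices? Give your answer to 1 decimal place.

kr 4,490.5 thousand

Real value added in 2015 prices = Real value added in 2005 prices × (P_2015/P_2005) = 3044.42 × 1.475 = 4490.52.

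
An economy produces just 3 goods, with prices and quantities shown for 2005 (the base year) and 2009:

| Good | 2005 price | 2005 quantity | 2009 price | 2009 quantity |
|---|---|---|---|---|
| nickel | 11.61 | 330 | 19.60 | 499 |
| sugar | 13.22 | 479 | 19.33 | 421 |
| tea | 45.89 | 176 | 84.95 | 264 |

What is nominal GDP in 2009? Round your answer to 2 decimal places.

40345.13

Nominal GDP 2009 = Σ (p_2009 × q_2009) = 19.60·499 + 19.33·421 + 84.95·264 = 40345.13.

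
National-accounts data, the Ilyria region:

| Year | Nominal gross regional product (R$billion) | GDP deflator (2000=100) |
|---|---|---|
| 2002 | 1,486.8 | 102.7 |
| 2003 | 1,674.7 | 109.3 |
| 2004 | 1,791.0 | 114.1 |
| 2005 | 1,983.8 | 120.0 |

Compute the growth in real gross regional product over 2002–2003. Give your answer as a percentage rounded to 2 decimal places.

Real gross regional product 2002 = 1486.8/1.027 = 1447.71.
Real gross regional product 2003 = 1674.7/1.093 = 1532.20.
Change = 1532.20/1447.71 − 1 = 0.0584.

5.84%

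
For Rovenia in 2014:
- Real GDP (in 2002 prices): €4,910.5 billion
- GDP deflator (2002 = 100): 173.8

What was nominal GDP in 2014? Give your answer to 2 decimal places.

Nominal GDP = Real × (GDP deflator/100) = 4910.5 × 1.738 = 8534.45.

€8,534.45 billion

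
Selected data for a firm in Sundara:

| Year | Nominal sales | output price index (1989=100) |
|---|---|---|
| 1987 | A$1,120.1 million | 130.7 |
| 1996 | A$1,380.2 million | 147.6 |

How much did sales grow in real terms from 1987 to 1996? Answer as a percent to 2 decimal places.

9.11%

Real sales 1987 = 1120.1 / 1.307 = 857.00.
Real sales 1996 = 1380.2 / 1.476 = 935.09.
Real growth = 935.09 / 857.00 − 1 = 0.0911.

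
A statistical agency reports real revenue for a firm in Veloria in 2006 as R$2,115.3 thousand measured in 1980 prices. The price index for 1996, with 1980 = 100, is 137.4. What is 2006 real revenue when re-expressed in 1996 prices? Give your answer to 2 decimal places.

R$2,906.42 thousand

Real revenue in 1996 prices = Real revenue in 1980 prices × (P_1996/P_1980) = 2115.3 × 1.374 = 2906.42.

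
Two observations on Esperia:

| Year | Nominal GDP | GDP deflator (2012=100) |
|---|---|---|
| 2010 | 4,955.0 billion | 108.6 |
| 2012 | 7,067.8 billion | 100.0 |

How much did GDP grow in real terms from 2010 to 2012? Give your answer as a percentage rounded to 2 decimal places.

Deflate each year: 2010 → 4955.0/1.086 = 4562.62; 2012 → 7067.8/1.000 = 7067.80.
So real GDP changed by 7067.80/4562.62 − 1 = 0.5491, i.e. 54.91%.

54.91%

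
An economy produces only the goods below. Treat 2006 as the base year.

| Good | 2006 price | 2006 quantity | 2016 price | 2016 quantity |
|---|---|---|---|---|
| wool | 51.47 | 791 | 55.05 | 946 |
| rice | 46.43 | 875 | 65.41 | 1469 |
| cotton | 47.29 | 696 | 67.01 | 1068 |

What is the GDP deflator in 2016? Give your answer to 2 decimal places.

Nominal GDP 2016 = 55.05·946 + 65.41·1469 + 67.01·1068 = 219731.27.
Real GDP 2016 (at 2006 prices) = 51.47·946 + 46.43·1469 + 47.29·1068 = 167402.01.
Deflator = Nominal/Real × 100 = 219731.27/167402.01 × 100 = 131.260.

131.26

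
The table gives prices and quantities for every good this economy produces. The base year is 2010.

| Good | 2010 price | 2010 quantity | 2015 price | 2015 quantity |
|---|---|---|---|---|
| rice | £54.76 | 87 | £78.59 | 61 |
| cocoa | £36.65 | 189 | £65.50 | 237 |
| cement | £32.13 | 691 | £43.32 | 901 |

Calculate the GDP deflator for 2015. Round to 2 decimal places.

144.84

Nominal GDP 2015 = 78.59·61 + 65.50·237 + 43.32·901 = 59348.81.
Real GDP 2015 (at 2010 prices) = 54.76·61 + 36.65·237 + 32.13·901 = 40975.54.
Deflator = Nominal/Real × 100 = 59348.81/40975.54 × 100 = 144.840.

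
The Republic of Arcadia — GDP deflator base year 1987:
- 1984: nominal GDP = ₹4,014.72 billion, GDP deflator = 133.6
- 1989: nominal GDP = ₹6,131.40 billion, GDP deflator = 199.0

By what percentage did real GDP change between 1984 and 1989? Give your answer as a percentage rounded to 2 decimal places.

Deflate each year: 1984 → 4014.72/1.336 = 3005.03; 1989 → 6131.40/1.990 = 3081.11.
So real GDP changed by 3081.11/3005.03 − 1 = 0.0253, i.e. 2.53%.

2.53%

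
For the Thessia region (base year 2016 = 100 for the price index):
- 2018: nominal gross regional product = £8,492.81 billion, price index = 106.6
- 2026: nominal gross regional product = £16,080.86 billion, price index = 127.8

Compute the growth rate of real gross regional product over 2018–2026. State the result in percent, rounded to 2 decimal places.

Real gross regional product 2018 = 8492.81 / 1.066 = 7966.99.
Real gross regional product 2026 = 16080.86 / 1.278 = 12582.83.
Real growth = 12582.83 / 7966.99 − 1 = 0.5794.

57.94%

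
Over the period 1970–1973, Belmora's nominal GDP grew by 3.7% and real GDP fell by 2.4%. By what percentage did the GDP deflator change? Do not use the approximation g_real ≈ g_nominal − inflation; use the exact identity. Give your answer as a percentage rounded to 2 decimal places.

(1 + g_nom) = (1 + g_real)(1 + π), so π = 1.0370 / 0.9760 − 1 = 0.06250.

6.25%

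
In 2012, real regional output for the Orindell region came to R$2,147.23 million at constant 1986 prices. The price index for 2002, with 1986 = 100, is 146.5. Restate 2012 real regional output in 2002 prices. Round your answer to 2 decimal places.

R$3,145.69 million

Real regional output in 2002 prices = Real regional output in 1986 prices × (P_2002/P_1986) = 2147.23 × 1.465 = 3145.69.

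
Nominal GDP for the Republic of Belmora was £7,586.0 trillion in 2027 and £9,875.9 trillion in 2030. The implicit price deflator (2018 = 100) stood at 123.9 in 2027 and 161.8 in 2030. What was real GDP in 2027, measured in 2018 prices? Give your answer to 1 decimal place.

£6,122.7 trillion

Real GDP = Nominal / (implicit price deflator/100) = 7586.0 / 1.239 = 6122.68.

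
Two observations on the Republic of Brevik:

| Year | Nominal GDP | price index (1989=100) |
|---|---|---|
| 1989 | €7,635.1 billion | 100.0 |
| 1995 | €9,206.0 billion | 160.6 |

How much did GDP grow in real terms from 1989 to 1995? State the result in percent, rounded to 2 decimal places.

-24.92%

Deflate each year: 1989 → 7635.1/1.000 = 7635.10; 1995 → 9206.0/1.606 = 5732.25.
So real GDP changed by 5732.25/7635.10 − 1 = -0.2492, i.e. -24.92%.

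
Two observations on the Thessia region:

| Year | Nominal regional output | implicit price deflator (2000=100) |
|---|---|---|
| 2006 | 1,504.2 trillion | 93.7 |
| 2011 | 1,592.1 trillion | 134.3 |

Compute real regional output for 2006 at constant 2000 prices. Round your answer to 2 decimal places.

Real regional output = Nominal / (implicit price deflator/100) = 1504.2 / 0.937 = 1605.34.

1,605.34 trillion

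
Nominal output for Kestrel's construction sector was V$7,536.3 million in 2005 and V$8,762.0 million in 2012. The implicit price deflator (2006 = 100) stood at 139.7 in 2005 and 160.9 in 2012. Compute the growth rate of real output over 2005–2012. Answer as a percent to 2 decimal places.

0.95%

Deflate each year: 2005 → 7536.3/1.397 = 5394.63; 2012 → 8762.0/1.609 = 5445.62.
So real output changed by 5445.62/5394.63 − 1 = 0.0095, i.e. 0.95%.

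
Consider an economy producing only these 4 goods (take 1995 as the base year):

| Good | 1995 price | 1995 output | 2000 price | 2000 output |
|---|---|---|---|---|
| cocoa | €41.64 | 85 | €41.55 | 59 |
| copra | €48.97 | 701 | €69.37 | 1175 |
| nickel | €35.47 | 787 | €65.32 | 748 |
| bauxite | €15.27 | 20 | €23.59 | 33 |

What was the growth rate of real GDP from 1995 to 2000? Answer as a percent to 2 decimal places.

Real GDP 1995 = Nominal GDP 1995 = 41.64·85 + 48.97·701 + 35.47·787 + 15.27·20 = 66087.66.
Real GDP 2000 (at 1995 prices) = 41.64·59 + 48.97·1175 + 35.47·748 + 15.27·33 = 87031.98.
Real growth = 87031.98/66087.66 − 1 = 0.3169.

31.69%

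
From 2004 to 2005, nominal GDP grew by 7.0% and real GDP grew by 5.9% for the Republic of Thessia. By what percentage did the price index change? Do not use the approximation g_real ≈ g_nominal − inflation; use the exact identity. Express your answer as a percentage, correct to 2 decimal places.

1.04%

(1 + g_nom) = (1 + g_real)(1 + π), so π = 1.0700 / 1.0590 − 1 = 0.01039.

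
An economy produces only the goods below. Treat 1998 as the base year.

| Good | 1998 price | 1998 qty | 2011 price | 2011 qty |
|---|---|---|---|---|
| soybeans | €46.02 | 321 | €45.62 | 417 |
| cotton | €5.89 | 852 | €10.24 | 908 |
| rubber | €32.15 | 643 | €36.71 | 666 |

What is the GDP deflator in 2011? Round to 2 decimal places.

Nominal GDP 2011 = 45.62·417 + 10.24·908 + 36.71·666 = 52770.32.
Real GDP 2011 (at 1998 prices) = 46.02·417 + 5.89·908 + 32.15·666 = 45950.36.
Deflator = Nominal/Real × 100 = 52770.32/45950.36 × 100 = 114.842.

114.84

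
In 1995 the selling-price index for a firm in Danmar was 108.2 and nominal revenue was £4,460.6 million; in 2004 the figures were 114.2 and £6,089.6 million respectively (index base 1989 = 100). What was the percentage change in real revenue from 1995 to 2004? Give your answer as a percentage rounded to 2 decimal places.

Real revenue 1995 = 4460.6 / 1.082 = 4122.55.
Real revenue 2004 = 6089.6 / 1.142 = 5332.40.
Real growth = 5332.40 / 4122.55 − 1 = 0.2935.

29.35%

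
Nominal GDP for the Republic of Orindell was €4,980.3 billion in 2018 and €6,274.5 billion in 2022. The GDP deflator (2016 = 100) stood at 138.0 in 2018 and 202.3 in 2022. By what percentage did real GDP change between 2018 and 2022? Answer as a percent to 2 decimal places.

-14.06%

Real GDP 2018 = 4980.3 / 1.380 = 3608.91.
Real GDP 2022 = 6274.5 / 2.023 = 3101.58.
Real growth = 3101.58 / 3608.91 − 1 = -0.1406.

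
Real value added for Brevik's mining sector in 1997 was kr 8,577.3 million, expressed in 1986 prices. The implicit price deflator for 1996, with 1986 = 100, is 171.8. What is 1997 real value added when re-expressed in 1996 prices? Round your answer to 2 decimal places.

Real value added in 1996 prices = Real value added in 1986 prices × (P_1996/P_1986) = 8577.3 × 1.718 = 14735.80.

kr 14,735.80 million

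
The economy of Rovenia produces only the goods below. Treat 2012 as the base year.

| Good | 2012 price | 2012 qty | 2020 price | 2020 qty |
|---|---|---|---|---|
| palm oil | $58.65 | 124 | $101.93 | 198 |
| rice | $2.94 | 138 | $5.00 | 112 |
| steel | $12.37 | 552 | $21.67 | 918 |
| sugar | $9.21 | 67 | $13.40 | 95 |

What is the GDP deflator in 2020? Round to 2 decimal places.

Nominal GDP 2020 = 101.93·198 + 5.00·112 + 21.67·918 + 13.40·95 = 41908.20.
Real GDP 2020 (at 2012 prices) = 58.65·198 + 2.94·112 + 12.37·918 + 9.21·95 = 24172.59.
Deflator = Nominal/Real × 100 = 41908.20/24172.59 × 100 = 173.371.

173.37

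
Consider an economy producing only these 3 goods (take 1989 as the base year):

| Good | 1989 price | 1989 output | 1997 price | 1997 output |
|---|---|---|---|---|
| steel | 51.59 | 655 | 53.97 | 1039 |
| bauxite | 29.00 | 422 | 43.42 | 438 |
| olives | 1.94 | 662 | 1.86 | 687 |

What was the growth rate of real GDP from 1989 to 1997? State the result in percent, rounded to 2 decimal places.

Real GDP 1989 = Nominal GDP 1989 = 51.59·655 + 29.00·422 + 1.94·662 = 47313.73.
Real GDP 1997 (at 1989 prices) = 51.59·1039 + 29.00·438 + 1.94·687 = 67636.79.
Real growth = 67636.79/47313.73 − 1 = 0.4295.

42.95%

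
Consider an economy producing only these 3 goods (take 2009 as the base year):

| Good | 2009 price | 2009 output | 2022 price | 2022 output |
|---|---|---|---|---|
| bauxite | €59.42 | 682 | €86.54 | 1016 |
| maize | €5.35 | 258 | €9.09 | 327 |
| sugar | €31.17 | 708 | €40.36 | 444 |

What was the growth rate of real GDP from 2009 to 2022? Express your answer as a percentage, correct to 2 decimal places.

Real GDP 2009 = Nominal GDP 2009 = 59.42·682 + 5.35·258 + 31.17·708 = 63973.10.
Real GDP 2022 (at 2009 prices) = 59.42·1016 + 5.35·327 + 31.17·444 = 75959.65.
Real growth = 75959.65/63973.10 − 1 = 0.1874.

18.74%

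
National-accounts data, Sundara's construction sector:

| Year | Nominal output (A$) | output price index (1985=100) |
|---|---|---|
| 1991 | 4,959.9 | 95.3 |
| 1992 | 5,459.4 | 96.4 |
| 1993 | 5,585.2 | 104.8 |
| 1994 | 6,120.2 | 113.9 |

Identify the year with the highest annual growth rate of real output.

1992

1992: real = 5459.4/0.964 = 5663.28; growth vs 1991 (5204.51) = 8.81%.
1993: real = 5585.2/1.048 = 5329.39; growth vs 1992 (5663.28) = -5.90%.
1994: real = 6120.2/1.139 = 5373.31; growth vs 1993 (5329.39) = 0.82%.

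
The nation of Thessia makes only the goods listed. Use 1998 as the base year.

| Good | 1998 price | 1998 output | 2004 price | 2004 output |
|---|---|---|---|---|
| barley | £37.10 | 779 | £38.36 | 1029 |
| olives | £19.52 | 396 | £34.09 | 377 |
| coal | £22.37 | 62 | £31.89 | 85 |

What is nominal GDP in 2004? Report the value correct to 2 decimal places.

£55035.02

Nominal GDP 2004 = Σ (p_2004 × q_2004) = 38.36·1029 + 34.09·377 + 31.89·85 = 55035.02.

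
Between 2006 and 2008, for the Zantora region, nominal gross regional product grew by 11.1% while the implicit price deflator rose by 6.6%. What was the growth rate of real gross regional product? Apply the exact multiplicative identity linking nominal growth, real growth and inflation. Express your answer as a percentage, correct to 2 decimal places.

(1 + g_nom) = (1 + g_real)(1 + π), so g_real = 1.1110 / 1.0660 − 1 = 0.04221.

4.22%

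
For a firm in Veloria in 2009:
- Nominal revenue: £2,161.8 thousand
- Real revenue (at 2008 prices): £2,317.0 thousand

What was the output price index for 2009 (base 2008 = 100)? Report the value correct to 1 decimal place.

93.3

output price index = (Nominal / Real) × 100 = 2161.8 / 2317.0 × 100 = 93.30.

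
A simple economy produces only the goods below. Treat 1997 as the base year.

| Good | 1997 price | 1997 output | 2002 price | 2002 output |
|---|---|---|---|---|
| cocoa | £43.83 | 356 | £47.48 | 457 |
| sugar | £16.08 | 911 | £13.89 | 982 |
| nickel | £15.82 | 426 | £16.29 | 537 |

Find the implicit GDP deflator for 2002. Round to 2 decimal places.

99.48

Nominal GDP 2002 = 47.48·457 + 13.89·982 + 16.29·537 = 44086.07.
Real GDP 2002 (at 1997 prices) = 43.83·457 + 16.08·982 + 15.82·537 = 44316.21.
Deflator = Nominal/Real × 100 = 44086.07/44316.21 × 100 = 99.481.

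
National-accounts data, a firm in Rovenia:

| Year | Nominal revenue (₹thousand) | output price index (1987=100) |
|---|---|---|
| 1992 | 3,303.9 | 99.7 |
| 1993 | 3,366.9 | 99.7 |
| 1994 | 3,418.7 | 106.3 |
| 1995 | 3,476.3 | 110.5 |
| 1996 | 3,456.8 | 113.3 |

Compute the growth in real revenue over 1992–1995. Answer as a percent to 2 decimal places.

-5.07%

Real revenue 1992 = 3303.9/0.997 = 3313.84.
Real revenue 1995 = 3476.3/1.105 = 3145.97.
Change = 3145.97/3313.84 − 1 = -0.0507.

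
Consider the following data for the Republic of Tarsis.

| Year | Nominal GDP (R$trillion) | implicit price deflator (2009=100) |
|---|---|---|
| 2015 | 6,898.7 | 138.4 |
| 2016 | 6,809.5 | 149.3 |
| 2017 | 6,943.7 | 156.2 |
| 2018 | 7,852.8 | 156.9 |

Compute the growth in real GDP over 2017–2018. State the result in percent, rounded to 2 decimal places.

Real GDP 2017 = 6943.7/1.562 = 4445.39.
Real GDP 2018 = 7852.8/1.569 = 5004.97.
Change = 5004.97/4445.39 − 1 = 0.1259.

12.59%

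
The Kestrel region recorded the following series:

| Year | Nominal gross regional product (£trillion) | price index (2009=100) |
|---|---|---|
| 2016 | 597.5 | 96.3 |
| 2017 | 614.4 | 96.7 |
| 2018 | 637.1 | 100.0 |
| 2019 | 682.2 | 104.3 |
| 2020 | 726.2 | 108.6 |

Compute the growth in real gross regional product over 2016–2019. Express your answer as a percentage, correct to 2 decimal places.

Real gross regional product 2016 = 597.5/0.963 = 620.46.
Real gross regional product 2019 = 682.2/1.043 = 654.07.
Change = 654.07/620.46 − 1 = 0.0542.

5.42%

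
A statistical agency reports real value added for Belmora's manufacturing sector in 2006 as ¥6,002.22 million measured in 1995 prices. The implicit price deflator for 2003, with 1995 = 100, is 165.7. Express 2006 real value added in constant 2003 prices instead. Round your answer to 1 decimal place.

Real value added in 2003 prices = Real value added in 1995 prices × (P_2003/P_1995) = 6002.22 × 1.657 = 9945.68.

¥9,945.7 million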